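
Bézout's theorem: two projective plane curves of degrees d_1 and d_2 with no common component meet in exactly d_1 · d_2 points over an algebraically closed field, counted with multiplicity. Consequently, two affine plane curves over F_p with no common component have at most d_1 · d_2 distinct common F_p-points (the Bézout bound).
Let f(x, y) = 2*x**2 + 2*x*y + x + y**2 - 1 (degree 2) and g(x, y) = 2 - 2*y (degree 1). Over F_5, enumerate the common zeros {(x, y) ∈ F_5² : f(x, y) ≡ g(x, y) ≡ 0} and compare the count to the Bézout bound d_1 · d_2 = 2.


Common zeros: {(0, 1), (1, 1)}; count = 2; Bézout bound = 2.

deg(f) = 2, deg(g) = 1, so Bézout bound = 2.
Scan x ∈ F_5. For each x, list the y ∈ F_5 with f(x, y) ≡ 0 and those with g(x, y) ≡ 0 (mod 5); the common zeros in that column are the intersection.
  x = 0: f ≡ 0 at y ∈ {1, 4}; g ≡ 0 at y ∈ {1}; common: {1}.
  x = 1: f ≡ 0 at y ∈ {1, 2}; g ≡ 0 at y ∈ {1}; common: {1}.
  x = 2: f ≡ 0 at y ∈ {3}; g ≡ 0 at y ∈ {1}; common: ∅.
  x = 3: f ≡ 0 at y ∈ {0, 4}; g ≡ 0 at y ∈ {1}; common: ∅.
  x = 4: f ≡ 0 at y ∈ {0, 2}; g ≡ 0 at y ∈ {1}; common: ∅.
Collecting: common zeros = {(0, 1), (1, 1)}, so the count is 2.
Comparison with the Bézout bound: 2 ≤ 2 = deg(f)·deg(g), as expected for curves with no common component (the bound is attained).


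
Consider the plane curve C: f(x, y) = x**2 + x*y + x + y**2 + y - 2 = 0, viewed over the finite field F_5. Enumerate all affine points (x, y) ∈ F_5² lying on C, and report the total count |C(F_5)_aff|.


Affine F_5-points: {(0, 1), (0, 3), (1, 0), (1, 3), (3, 0), (3, 1)}; count = 6.

For each of the 25 pairs (x, y) ∈ F_5², evaluate f(x, y) mod 5. Record the zeros.
  x = 0: [0↦3, 1↦0, 2↦4, 3↦0, 4↦3]  zeros at y ∈ {1, 3}
  x = 1: [0↦0, 1↦3, 2↦3, 3↦0, 4↦4]  zeros at y ∈ {0, 3}
  x = 2: [0↦4, 1↦3, 2↦4, 3↦2, 4↦2]  zeros at y ∈ ∅
  x = 3: [0↦0, 1↦0, 2↦2, 3↦1, 4↦2]  zeros at y ∈ {0, 1}
  x = 4: [0↦3, 1↦4, 2↦2, 3↦2, 4↦4]  zeros at y ∈ ∅
Collecting zeros: affine points = {(0, 1), (0, 3), (1, 0), (1, 3), (3, 0), (3, 1)}.
Total count |C(F_5)_aff| = 6.


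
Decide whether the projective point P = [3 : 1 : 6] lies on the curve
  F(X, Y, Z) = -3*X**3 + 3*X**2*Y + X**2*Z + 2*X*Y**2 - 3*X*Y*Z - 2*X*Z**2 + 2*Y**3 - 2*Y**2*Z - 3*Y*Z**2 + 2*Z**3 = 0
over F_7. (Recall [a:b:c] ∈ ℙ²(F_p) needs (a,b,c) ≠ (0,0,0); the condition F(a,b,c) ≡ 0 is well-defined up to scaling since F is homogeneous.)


F(3,1,6) ≡ 1 (mod 7); P is NOT on the curve.

Evaluate F(3, 1, 6) term-by-term (mod 7).
  -3*X**3 ↦ -3·27·1·1 = -81
  3*X**2*Y ↦ 3·9·1·1 = 27
  X**2*Z ↦ 1·9·1·6 = 54
  2*X*Y**2 ↦ 2·3·1·1 = 6
  -3*X*Y*Z ↦ -3·3·1·6 = -54
  -2*X*Z**2 ↦ -2·3·1·36 = -216
  2*Y**3 ↦ 2·1·1·1 = 2
  -2*Y**2*Z ↦ -2·1·1·6 = -12
  -3*Y*Z**2 ↦ -3·1·1·36 = -108
  2*Z**3 ↦ 2·1·1·216 = 432
Sum: F(3, 1, 6) = (-81) + (27) + (54) + (6) + (-54) + (-216) + (2) + (-12) + (-108) + (432) = 50.
Reducing mod 7: 50 ≡ 1 (mod 7).
Since F(a, b, c) ≡ 1 ≠ 0 (mod 7), P does NOT lie on the curve.


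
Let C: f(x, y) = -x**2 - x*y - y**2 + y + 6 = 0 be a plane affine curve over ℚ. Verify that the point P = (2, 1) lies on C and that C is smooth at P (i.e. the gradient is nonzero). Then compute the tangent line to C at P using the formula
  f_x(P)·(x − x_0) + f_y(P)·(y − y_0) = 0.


Tangent line at P: -5*x - 3*y + 13 = 0.

Step 1: f(2, 1) = 0, so P lies on C.
Step 2: partial derivatives
  f_x(x, y) = -2*x - y, f_y(x, y) = -x - 2*y + 1.
  f_x(P) = -5, f_y(P) = -3 (gradient nonzero, so P is smooth).
Step 3: tangent line at P: -5·(x − 2) + -3·(y − 1) = 0.
Expanding: -5*x - 3*y + 13 = 0.


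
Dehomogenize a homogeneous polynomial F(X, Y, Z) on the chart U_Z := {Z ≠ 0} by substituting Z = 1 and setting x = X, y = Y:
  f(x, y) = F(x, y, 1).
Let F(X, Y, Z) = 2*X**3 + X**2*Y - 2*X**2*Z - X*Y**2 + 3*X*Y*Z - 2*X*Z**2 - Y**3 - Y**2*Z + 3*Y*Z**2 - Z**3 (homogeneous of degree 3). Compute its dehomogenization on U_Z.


f(x, y) = 2*x**3 + x**2*y - 2*x**2 - x*y**2 + 3*x*y - 2*x - y**3 - y**2 + 3*y - 1

On U_Z we set Z = 1. Each monomial c·X^i·Y^j·Z^k in F becomes c·x^i·y^j·1^k = c·x^i·y^j.
Substituting Z = 1: F(X, Y, 1) = 2*x**3 + x**2*y - 2*x**2 - x*y**2 + 3*x*y - 2*x - y**3 - y**2 + 3*y - 1.
Note: deg(f) ≤ deg(F) = 3; strict inequality happens when F is divisible by Z (lost terms).


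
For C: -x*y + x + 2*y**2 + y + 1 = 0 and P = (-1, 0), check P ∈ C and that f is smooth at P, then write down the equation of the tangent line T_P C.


Tangent line at P: x + 2*y + 1 = 0.

Step 1: f(-1, 0) = 0, so P lies on C.
Step 2: partial derivatives
  f_x(x, y) = 1 - y, f_y(x, y) = -x + 4*y + 1.
  f_x(P) = 1, f_y(P) = 2 (gradient nonzero, so P is smooth).
Step 3: tangent line at P: 1·(x − -1) + 2·(y − 0) = 0.
Expanding: x + 2*y + 1 = 0.


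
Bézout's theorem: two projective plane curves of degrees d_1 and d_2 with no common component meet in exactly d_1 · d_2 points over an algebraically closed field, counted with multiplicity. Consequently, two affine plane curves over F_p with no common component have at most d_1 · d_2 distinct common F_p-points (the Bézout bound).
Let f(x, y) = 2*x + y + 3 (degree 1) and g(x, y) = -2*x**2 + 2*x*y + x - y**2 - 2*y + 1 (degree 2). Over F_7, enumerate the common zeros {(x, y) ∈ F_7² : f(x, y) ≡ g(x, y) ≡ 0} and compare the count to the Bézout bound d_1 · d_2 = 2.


Common zeros: ∅; count = 0; Bézout bound = 2.

deg(f) = 1, deg(g) = 2, so Bézout bound = 2.
Scan x ∈ F_7. For each x, list the y ∈ F_7 with f(x, y) ≡ 0 and those with g(x, y) ≡ 0 (mod 7); the common zeros in that column are the intersection.
  x = 0: f ≡ 0 at y ∈ {4}; g ≡ 0 at y ∈ {2, 3}; common: ∅.
  x = 1: f ≡ 0 at y ∈ {2}; g ≡ 0 at y ∈ {0}; common: ∅.
  x = 2: f ≡ 0 at y ∈ {0}; g ≡ 0 at y ∈ ∅; common: ∅.
  x = 3: f ≡ 0 at y ∈ {5}; g ≡ 0 at y ∈ {0, 4}; common: ∅.
  x = 4: f ≡ 0 at y ∈ {3}; g ≡ 0 at y ∈ ∅; common: ∅.
  x = 5: f ≡ 0 at y ∈ {1}; g ≡ 0 at y ∈ {4}; common: ∅.
  x = 6: f ≡ 0 at y ∈ {6}; g ≡ 0 at y ∈ {1, 2}; common: ∅.
Collecting: common zeros = ∅, so the count is 0.
Comparison with the Bézout bound: 0 ≤ 2 = deg(f)·deg(g), as expected for curves with no common component (the affine F_7-count falls short of the bound because intersections may lie at infinity, over extension fields, or carry multiplicity).


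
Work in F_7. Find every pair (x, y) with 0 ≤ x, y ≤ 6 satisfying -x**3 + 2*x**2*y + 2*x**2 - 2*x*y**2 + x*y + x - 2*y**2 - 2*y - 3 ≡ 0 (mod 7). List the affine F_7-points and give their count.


Affine F_7-points: {(0, 1), (0, 5), (4, 1), (6, 6)}; count = 4.

For each of the 49 pairs (x, y) ∈ F_7², evaluate f(x, y) mod 7. Record the zeros.
  x = 0: [0↦4, 1↦0, 2↦6, 3↦1, 4↦6, 5↦0, 6↦4]  zeros at y ∈ {1, 5}
  x = 1: [0↦6, 1↦3, 2↦6, 3↦1, 4↦2, 5↦2, 6↦1]  zeros at y ∈ ∅
  x = 2: [0↦6, 1↦1, 2↦5, 3↦4, 4↦5, 5↦1, 6↦6]  zeros at y ∈ ∅
  x = 3: [0↦5, 1↦2, 2↦4, 3↦4, 4↦2, 5↦5, 6↦6]  zeros at y ∈ ∅
  x = 4: [0↦4, 1↦0, 2↦4, 3↦2, 4↦1, 5↦1, 6↦2]  zeros at y ∈ {1}
  x = 5: [0↦4, 1↦3, 2↦6, 3↦6, 4↦3, 5↦4, 6↦2]  zeros at y ∈ ∅
  x = 6: [0↦6, 1↦5, 2↦4, 3↦3, 4↦2, 5↦1, 6↦0]  zeros at y ∈ {6}
Collecting zeros: affine points = {(0, 1), (0, 5), (4, 1), (6, 6)}.
Total count |C(F_7)_aff| = 4.


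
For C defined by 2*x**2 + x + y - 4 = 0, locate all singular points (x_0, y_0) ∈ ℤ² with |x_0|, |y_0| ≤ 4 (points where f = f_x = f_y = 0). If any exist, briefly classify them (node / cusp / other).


No singular points in the scanned grid; C is smooth there.

Compute partial derivatives:
  f_x = 4*x + 1.
  f_y = 1.
f_y = 1 is a nonzero constant, so f_y never vanishes: no point (x, y) can satisfy f = f_x = f_y = 0. In particular no (x, y) ∈ {−4, ..., 4}² is singular; the curve is smooth.


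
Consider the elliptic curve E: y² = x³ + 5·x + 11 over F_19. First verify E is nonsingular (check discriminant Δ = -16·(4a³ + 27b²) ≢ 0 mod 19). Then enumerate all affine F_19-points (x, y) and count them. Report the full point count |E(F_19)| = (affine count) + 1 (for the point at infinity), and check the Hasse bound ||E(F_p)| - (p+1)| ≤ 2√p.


Affine points = {(0, 7), (0, 12), (1, 6), (1, 13), (4, 0), (5, 3), (5, 16), (7, 3), (7, 16), (9, 5), (9, 14), (10, 4), (10, 15), (16, 8), (16, 11), (18, 9), (18, 10)}; affine count = 17; |E(F_19)| = 18.

Discriminant check: Δ ∝ 4a³ + 27b² = 4·5³ + 27·11² = 4·125 + 27·121 ≡ 5 (mod 19). Nonzero ⇒ E is nonsingular.
For each x ∈ F_19, compute rhs = x³ + 5·x + 11 mod 19, then count y ∈ F_19 with y² ≡ rhs.
  x = 0: rhs = 11, matching y values: 7, 12 (2 points).
  x = 1: rhs = 17, matching y values: 6, 13 (2 points).
  x = 2: rhs = 10, matching y values: none (0 points).
  x = 3: rhs = 15, matching y values: none (0 points).
  x = 4: rhs = 0, matching y values: 0 (1 points).
  x = 5: rhs = 9, matching y values: 3, 16 (2 points).
  x = 6: rhs = 10, matching y values: none (0 points).
  x = 7: rhs = 9, matching y values: 3, 16 (2 points).
  x = 8: rhs = 12, matching y values: none (0 points).
  x = 9: rhs = 6, matching y values: 5, 14 (2 points).
  x = 10: rhs = 16, matching y values: 4, 15 (2 points).
  x = 11: rhs = 10, matching y values: none (0 points).
  x = 12: rhs = 13, matching y values: none (0 points).
  x = 13: rhs = 12, matching y values: none (0 points).
  x = 14: rhs = 13, matching y values: none (0 points).
  x = 15: rhs = 3, matching y values: none (0 points).
  x = 16: rhs = 7, matching y values: 8, 11 (2 points).
  x = 17: rhs = 12, matching y values: none (0 points).
  x = 18: rhs = 5, matching y values: 9, 10 (2 points).
Total affine count: 17.
Full point count |E(F_19)| = 17 + 1 = 18.
Hasse bound: |18 − (19+1)| = |-2| = 2 ≤ 2√19 ≈ 8.7178 ✓.


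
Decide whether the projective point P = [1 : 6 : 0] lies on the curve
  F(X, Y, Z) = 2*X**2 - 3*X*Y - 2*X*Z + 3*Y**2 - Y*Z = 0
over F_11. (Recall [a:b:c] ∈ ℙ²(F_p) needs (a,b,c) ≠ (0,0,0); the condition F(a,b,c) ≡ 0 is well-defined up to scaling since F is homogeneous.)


F(1,6,0) ≡ 4 (mod 11); P is NOT on the curve.

Evaluate F(1, 6, 0) term-by-term (mod 11).
  2*X**2 ↦ 2·1·1·1 = 2
  -3*X*Y ↦ -3·1·6·1 = -18
  -2*X*Z ↦ -2·1·1·0 = 0
  3*Y**2 ↦ 3·1·36·1 = 108
  -Y*Z ↦ -1·1·6·0 = 0
Sum: F(1, 6, 0) = (2) + (-18) + (0) + (108) + (0) = 92.
Reducing mod 11: 92 ≡ 4 (mod 11).
Since F(a, b, c) ≡ 4 ≠ 0 (mod 11), P does NOT lie on the curve.


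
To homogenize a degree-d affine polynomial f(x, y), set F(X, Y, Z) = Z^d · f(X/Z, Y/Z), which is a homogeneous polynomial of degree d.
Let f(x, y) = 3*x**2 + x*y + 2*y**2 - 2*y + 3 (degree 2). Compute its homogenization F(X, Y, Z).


F(X, Y, Z) = 3*X**2 + X*Y + 2*Y**2 - 2*Y*Z + 3*Z**2

deg(f) = 2.
Substitute x = X/Z, y = Y/Z into f, then multiply by Z^2.
  monomial 3·x^2·y^0 ↦ 3·X^2·Y^0·Z^0.
  monomial 1·x^1·y^1 ↦ 1·X^1·Y^1·Z^0.
  monomial 2·x^0·y^2 ↦ 2·X^0·Y^2·Z^0.
  monomial -2·x^0·y^1 ↦ -2·X^0·Y^1·Z^1.
  monomial 3·x^0·y^0 ↦ 3·X^0·Y^0·Z^2.
Collecting: F(X, Y, Z) = 3*X**2 + X*Y + 2*Y**2 - 2*Y*Z + 3*Z**2.


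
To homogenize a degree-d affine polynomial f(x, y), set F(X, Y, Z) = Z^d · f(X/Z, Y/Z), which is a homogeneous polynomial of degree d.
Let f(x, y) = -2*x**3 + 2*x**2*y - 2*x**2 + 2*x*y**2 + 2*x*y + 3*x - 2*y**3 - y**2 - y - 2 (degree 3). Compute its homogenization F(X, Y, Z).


F(X, Y, Z) = -2*X**3 + 2*X**2*Y - 2*X**2*Z + 2*X*Y**2 + 2*X*Y*Z + 3*X*Z**2 - 2*Y**3 - Y**2*Z - Y*Z**2 - 2*Z**3

deg(f) = 3.
Substitute x = X/Z, y = Y/Z into f, then multiply by Z^3.
  monomial -2·x^3·y^0 ↦ -2·X^3·Y^0·Z^0.
  monomial 2·x^2·y^1 ↦ 2·X^2·Y^1·Z^0.
  monomial -2·x^2·y^0 ↦ -2·X^2·Y^0·Z^1.
  monomial 2·x^1·y^2 ↦ 2·X^1·Y^2·Z^0.
  monomial 2·x^1·y^1 ↦ 2·X^1·Y^1·Z^1.
  monomial 3·x^1·y^0 ↦ 3·X^1·Y^0·Z^2.
  monomial -2·x^0·y^3 ↦ -2·X^0·Y^3·Z^0.
  monomial -1·x^0·y^2 ↦ -1·X^0·Y^2·Z^1.
  monomial -1·x^0·y^1 ↦ -1·X^0·Y^1·Z^2.
  monomial -2·x^0·y^0 ↦ -2·X^0·Y^0·Z^3.
Collecting: F(X, Y, Z) = -2*X**3 + 2*X**2*Y - 2*X**2*Z + 2*X*Y**2 + 2*X*Y*Z + 3*X*Z**2 - 2*Y**3 - Y**2*Z - Y*Z**2 - 2*Z**3.


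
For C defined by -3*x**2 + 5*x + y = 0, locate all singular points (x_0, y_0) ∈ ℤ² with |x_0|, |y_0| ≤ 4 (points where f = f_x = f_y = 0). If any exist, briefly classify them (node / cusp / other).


No singular points in the scanned grid; C is smooth there.

Compute partial derivatives:
  f_x = 5 - 6*x.
  f_y = 1.
f_y = 1 is a nonzero constant, so f_y never vanishes: no point (x, y) can satisfy f = f_x = f_y = 0. In particular no (x, y) ∈ {−4, ..., 4}² is singular; the curve is smooth.


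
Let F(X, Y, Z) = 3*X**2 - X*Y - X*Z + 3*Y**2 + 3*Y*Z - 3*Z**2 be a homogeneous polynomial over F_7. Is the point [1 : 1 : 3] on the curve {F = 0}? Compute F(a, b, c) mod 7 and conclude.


F(1,1,3) ≡ 5 (mod 7); P is NOT on the curve.

Evaluate F(1, 1, 3) term-by-term (mod 7).
  3*X**2 ↦ 3·1·1·1 = 3
  -X*Y ↦ -1·1·1·1 = -1
  -X*Z ↦ -1·1·1·3 = -3
  3*Y**2 ↦ 3·1·1·1 = 3
  3*Y*Z ↦ 3·1·1·3 = 9
  -3*Z**2 ↦ -3·1·1·9 = -27
Sum: F(1, 1, 3) = (3) + (-1) + (-3) + (3) + (9) + (-27) = -16.
Reducing mod 7: -16 ≡ 5 (mod 7).
Since F(a, b, c) ≡ 5 ≠ 0 (mod 7), P does NOT lie on the curve.


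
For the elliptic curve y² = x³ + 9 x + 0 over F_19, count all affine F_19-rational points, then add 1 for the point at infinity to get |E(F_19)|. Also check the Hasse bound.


Affine points = {(0, 0), (2, 8), (2, 11), (3, 4), (3, 15), (4, 9), (4, 10), (6, 2), (6, 17), (7, 8), (7, 11), (10, 8), (10, 11), (11, 9), (11, 10), (14, 1), (14, 18), (18, 3), (18, 16)}; affine count = 19; |E(F_19)| = 20.

Discriminant check: Δ ∝ 4a³ + 27b² = 4·9³ + 27·0² = 4·729 + 27·0 ≡ 9 (mod 19). Nonzero ⇒ E is nonsingular.
For each x ∈ F_19, compute rhs = x³ + 9·x + 0 mod 19, then count y ∈ F_19 with y² ≡ rhs.
  x = 0: rhs = 0, matching y values: 0 (1 points).
  x = 1: rhs = 10, matching y values: none (0 points).
  x = 2: rhs = 7, matching y values: 8, 11 (2 points).
  x = 3: rhs = 16, matching y values: 4, 15 (2 points).
  x = 4: rhs = 5, matching y values: 9, 10 (2 points).
  x = 5: rhs = 18, matching y values: none (0 points).
  x = 6: rhs = 4, matching y values: 2, 17 (2 points).
  x = 7: rhs = 7, matching y values: 8, 11 (2 points).
  x = 8: rhs = 14, matching y values: none (0 points).
  x = 9: rhs = 12, matching y values: none (0 points).
  x = 10: rhs = 7, matching y values: 8, 11 (2 points).
  x = 11: rhs = 5, matching y values: 9, 10 (2 points).
  x = 12: rhs = 12, matching y values: none (0 points).
  x = 13: rhs = 15, matching y values: none (0 points).
  x = 14: rhs = 1, matching y values: 1, 18 (2 points).
  x = 15: rhs = 14, matching y values: none (0 points).
  x = 16: rhs = 3, matching y values: none (0 points).
  x = 17: rhs = 12, matching y values: none (0 points).
  x = 18: rhs = 9, matching y values: 3, 16 (2 points).
Total affine count: 19.
Full point count |E(F_19)| = 19 + 1 = 20.
Hasse bound: |20 − (19+1)| = |0| = 0 ≤ 2√19 ≈ 8.7178 ✓.


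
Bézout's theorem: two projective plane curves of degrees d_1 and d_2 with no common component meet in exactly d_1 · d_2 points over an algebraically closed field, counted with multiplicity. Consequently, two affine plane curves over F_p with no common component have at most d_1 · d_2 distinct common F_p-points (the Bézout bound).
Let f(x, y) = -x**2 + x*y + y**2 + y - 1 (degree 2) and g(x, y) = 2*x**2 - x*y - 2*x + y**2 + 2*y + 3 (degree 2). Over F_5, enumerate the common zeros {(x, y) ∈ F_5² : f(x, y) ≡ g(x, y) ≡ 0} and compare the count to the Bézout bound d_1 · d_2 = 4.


Common zeros: {(3, 0), (3, 1)}; count = 2; Bézout bound = 4.

deg(f) = 2, deg(g) = 2, so Bézout bound = 4.
Scan x ∈ F_5. For each x, list the y ∈ F_5 with f(x, y) ≡ 0 and those with g(x, y) ≡ 0 (mod 5); the common zeros in that column are the intersection.
  x = 0: f ≡ 0 at y ∈ {2}; g ≡ 0 at y ∈ ∅; common: ∅.
  x = 1: f ≡ 0 at y ∈ ∅; g ≡ 0 at y ∈ {1, 3}; common: ∅.
  x = 2: f ≡ 0 at y ∈ {0, 2}; g ≡ 0 at y ∈ ∅; common: ∅.
  x = 3: f ≡ 0 at y ∈ {0, 1}; g ≡ 0 at y ∈ {0, 1}; common: {0, 1}.
  x = 4: f ≡ 0 at y ∈ ∅; g ≡ 0 at y ∈ {3, 4}; common: ∅.
Collecting: common zeros = {(3, 0), (3, 1)}, so the count is 2.
Comparison with the Bézout bound: 2 ≤ 4 = deg(f)·deg(g), as expected for curves with no common component (the affine F_5-count falls short of the bound because intersections may lie at infinity, over extension fields, or carry multiplicity).


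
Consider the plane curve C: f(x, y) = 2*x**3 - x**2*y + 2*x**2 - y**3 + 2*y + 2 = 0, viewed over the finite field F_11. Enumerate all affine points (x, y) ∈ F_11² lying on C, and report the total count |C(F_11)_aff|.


Affine F_11-points: {(1, 2), (1, 7), (3, 1), (4, 5), (4, 8), (4, 9), (6, 0), (9, 7), (10, 3)}; count = 9.

For each of the 121 pairs (x, y) ∈ F_11², evaluate f(x, y) mod 11. Record the zeros.
  x = 0: [0↦2, 1↦3, 2↦9, 3↦3, 4↦1, 5↦8, 6↦7, 7↦3, 8↦1, 9↦6, 10↦1]  zeros at y ∈ ∅
  x = 1: [0↦6, 1↦6, 2↦0, 3↦4, 4↦1, 5↦7, 6↦5, 7↦0, 8↦8, 9↦1, 10↦6]  zeros at y ∈ {2, 7}
  x = 2: [0↦4, 1↦1, 2↦3, 3↦4, 4↦9, 5↦1, 6↦7, 7↦10, 8↦4, 9↦5, 10↦7]  zeros at y ∈ ∅
  x = 3: [0↦8, 1↦0, 2↦8, 3↦4, 4↦4, 5↦2, 6↦3, 7↦1, 8↦1, 9↦8, 10↦5]  zeros at y ∈ {1}
  x = 4: [0↦8, 1↦4, 2↦5, 3↦5, 4↦9, 5↦0, 6↦5, 7↦7, 8↦0, 9↦0, 10↦1]  zeros at y ∈ {5, 8, 9}
  x = 5: [0↦5, 1↦3, 2↦6, 3↦8, 4↦3, 5↦7, 6↦3, 7↦7, 8↦2, 9↦4, 10↦7]  zeros at y ∈ ∅
  x = 6: [0↦0, 1↦9, 2↦1, 3↦3, 4↦9, 5↦2, 6↦9, 7↦2, 8↦8, 9↦10, 10↦2]  zeros at y ∈ {0}
  x = 7: [0↦5, 1↦1, 2↦2, 3↦2, 4↦6, 5↦8, 6↦2, 7↦4, 8↦8, 9↦8, 10↦9]  zeros at y ∈ ∅
  x = 8: [0↦10, 1↦2, 2↦10, 3↦6, 4↦6, 5↦4, 6↦5, 7↦3, 8↦3, 9↦10, 10↦7]  zeros at y ∈ ∅
  x = 9: [0↦5, 1↦2, 2↦4, 3↦5, 4↦10, 5↦2, 6↦8, 7↦0, 8↦5, 9↦6, 10↦8]  zeros at y ∈ {7}
  x = 10: [0↦2, 1↦2, 2↦7, 3↦0, 4↦8, 5↦3, 6↦1, 7↦7, 8↦4, 9↦8, 10↦2]  zeros at y ∈ {3}
Collecting zeros: affine points = {(1, 2), (1, 7), (3, 1), (4, 5), (4, 8), (4, 9), (6, 0), (9, 7), (10, 3)}.
Total count |C(F_11)_aff| = 9.


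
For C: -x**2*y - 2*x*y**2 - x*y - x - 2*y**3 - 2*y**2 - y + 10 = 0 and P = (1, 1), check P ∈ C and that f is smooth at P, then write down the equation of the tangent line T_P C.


Tangent line at P: -6*x - 17*y + 23 = 0.

Step 1: f(1, 1) = 0, so P lies on C.
Step 2: partial derivatives
  f_x(x, y) = -2*x*y - 2*y**2 - y - 1, f_y(x, y) = -x**2 - 4*x*y - x - 6*y**2 - 4*y - 1.
  f_x(P) = -6, f_y(P) = -17 (gradient nonzero, so P is smooth).
Step 3: tangent line at P: -6·(x − 1) + -17·(y − 1) = 0.
Expanding: -6*x - 17*y + 23 = 0.


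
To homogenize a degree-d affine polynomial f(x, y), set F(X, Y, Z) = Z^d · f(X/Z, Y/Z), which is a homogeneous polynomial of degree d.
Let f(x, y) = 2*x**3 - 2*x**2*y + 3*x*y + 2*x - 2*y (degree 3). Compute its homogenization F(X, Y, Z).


F(X, Y, Z) = 2*X**3 - 2*X**2*Y + 3*X*Y*Z + 2*X*Z**2 - 2*Y*Z**2

deg(f) = 3.
Substitute x = X/Z, y = Y/Z into f, then multiply by Z^3.
  monomial 2·x^3·y^0 ↦ 2·X^3·Y^0·Z^0.
  monomial -2·x^2·y^1 ↦ -2·X^2·Y^1·Z^0.
  monomial 3·x^1·y^1 ↦ 3·X^1·Y^1·Z^1.
  monomial 2·x^1·y^0 ↦ 2·X^1·Y^0·Z^2.
  monomial -2·x^0·y^1 ↦ -2·X^0·Y^1·Z^2.
Collecting: F(X, Y, Z) = 2*X**3 - 2*X**2*Y + 3*X*Y*Z + 2*X*Z**2 - 2*Y*Z**2.


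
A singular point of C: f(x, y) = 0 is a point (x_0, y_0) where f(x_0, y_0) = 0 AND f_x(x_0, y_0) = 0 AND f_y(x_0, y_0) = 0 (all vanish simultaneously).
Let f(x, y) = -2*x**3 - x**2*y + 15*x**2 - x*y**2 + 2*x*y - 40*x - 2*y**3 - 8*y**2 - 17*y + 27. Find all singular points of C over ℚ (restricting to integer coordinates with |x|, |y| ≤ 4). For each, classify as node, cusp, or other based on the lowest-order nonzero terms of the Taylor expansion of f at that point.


Singular points: {(3, -2)}; classification: node.

Compute partial derivatives:
  f_x = -6*x**2 - 2*x*y + 30*x - y**2 + 2*y - 40.
  f_y = -x**2 - 2*x*y + 2*x - 6*y**2 - 16*y - 17.
Scan x_0 ∈ {−4, ..., 4}. For each x_0, f_y(x_0, y) is a polynomial in y; find its integer roots y ∈ {−4, ..., 4}, then test f_x and f at those candidates.
  x = -4: f_y(-4, y) = -6*y**2 - 8*y - 41; no integer root y with |y| ≤ 4.
  x = -3: f_y(-3, y) = -6*y**2 - 10*y - 32; no integer root y with |y| ≤ 4.
  x = -2: f_y(-2, y) = -6*y**2 - 12*y - 25; no integer root y with |y| ≤ 4.
  x = -1: f_y(-1, y) = -6*y**2 - 14*y - 20; no integer root y with |y| ≤ 4.
  x = 0: f_y(0, y) = -6*y**2 - 16*y - 17; no integer root y with |y| ≤ 4.
  x = 1: f_y(1, y) = -6*y**2 - 18*y - 16; no integer root y with |y| ≤ 4.
  x = 2: f_y(2, y) = -6*y**2 - 20*y - 17; no integer root y with |y| ≤ 4.
  x = 3: f_y(3, y) = -6*y**2 - 22*y - 20; vanishes at y ∈ {-2}. (3, -2): f_x = 0, f = 0 — SINGULAR.
  x = 4: f_y(4, y) = -6*y**2 - 24*y - 25; no integer root y with |y| ≤ 4.
Only singular point on the grid: (3, -2).
Classify: substitute x = 3 + u, y = -2 + v and expand: f = -2*u**3 - u**2*v - u**2 - u*v**2 - 2*v**3 + v**2.
No constant or linear terms (consistent with a singular point). Quadratic part: -u**2 + v**2. Cubic part: -2*u**3 - u**2*v - u*v**2 - 2*v**3.
The quadratic part v**2 - u**2 = (v − u)(v + u) splits into two distinct linear factors, so there are two distinct tangent lines y − -2 = ±(x − 3) — this is a node (ordinary double point).
Classification: node.


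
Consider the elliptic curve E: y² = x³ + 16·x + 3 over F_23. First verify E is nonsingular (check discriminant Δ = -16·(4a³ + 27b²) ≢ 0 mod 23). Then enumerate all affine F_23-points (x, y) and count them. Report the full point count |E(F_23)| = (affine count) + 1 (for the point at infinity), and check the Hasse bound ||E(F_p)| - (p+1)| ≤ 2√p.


Affine points = {(0, 7), (0, 16), (3, 3), (3, 20), (4, 4), (4, 19), (5, 1), (5, 22), (6, 4), (6, 19), (9, 5), (9, 18), (10, 6), (10, 17), (13, 4), (13, 19), (14, 2), (14, 21), (16, 10), (16, 13), (17, 6), (17, 17), (19, 6), (19, 17), (21, 3), (21, 20), (22, 3), (22, 20)}; affine count = 28; |E(F_23)| = 29.

Discriminant check: Δ ∝ 4a³ + 27b² = 4·16³ + 27·3² = 4·4096 + 27·9 ≡ 21 (mod 23). Nonzero ⇒ E is nonsingular.
For each x ∈ F_23, compute rhs = x³ + 16·x + 3 mod 23, then count y ∈ F_23 with y² ≡ rhs.
  x = 0: rhs = 3, matching y values: 7, 16 (2 points).
  x = 1: rhs = 20, matching y values: none (0 points).
  x = 2: rhs = 20, matching y values: none (0 points).
  x = 3: rhs = 9, matching y values: 3, 20 (2 points).
  x = 4: rhs = 16, matching y values: 4, 19 (2 points).
  x = 5: rhs = 1, matching y values: 1, 22 (2 points).
  x = 6: rhs = 16, matching y values: 4, 19 (2 points).
  x = 7: rhs = 21, matching y values: none (0 points).
  x = 8: rhs = 22, matching y values: none (0 points).
  x = 9: rhs = 2, matching y values: 5, 18 (2 points).
  x = 10: rhs = 13, matching y values: 6, 17 (2 points).
  x = 11: rhs = 15, matching y values: none (0 points).
  x = 12: rhs = 14, matching y values: none (0 points).
  x = 13: rhs = 16, matching y values: 4, 19 (2 points).
  x = 14: rhs = 4, matching y values: 2, 21 (2 points).
  x = 15: rhs = 7, matching y values: none (0 points).
  x = 16: rhs = 8, matching y values: 10, 13 (2 points).
  x = 17: rhs = 13, matching y values: 6, 17 (2 points).
  x = 18: rhs = 5, matching y values: none (0 points).
  x = 19: rhs = 13, matching y values: 6, 17 (2 points).
  x = 20: rhs = 20, matching y values: none (0 points).
  x = 21: rhs = 9, matching y values: 3, 20 (2 points).
  x = 22: rhs = 9, matching y values: 3, 20 (2 points).
Total affine count: 28.
Full point count |E(F_23)| = 28 + 1 = 29.
Hasse bound: |29 − (23+1)| = |5| = 5 ≤ 2√23 ≈ 9.5917 ✓.


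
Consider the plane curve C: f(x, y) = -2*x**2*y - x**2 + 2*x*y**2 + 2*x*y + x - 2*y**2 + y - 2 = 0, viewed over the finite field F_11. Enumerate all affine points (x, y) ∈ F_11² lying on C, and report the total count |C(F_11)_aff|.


Affine F_11-points: {(1, 2), (5, 0), (5, 9), (6, 2), (6, 5), (7, 0), (7, 6), (8, 6), (8, 9), (10, 1)}; count = 10.

For each of the 121 pairs (x, y) ∈ F_11², evaluate f(x, y) mod 11. Record the zeros.
  x = 0: [0↦9, 1↦8, 2↦3, 3↦5, 4↦3, 5↦8, 6↦9, 7↦6, 8↦10, 9↦10, 10↦6]  zeros at y ∈ ∅
  x = 1: [0↦9, 1↦10, 2↦0, 3↦1, 4↦2, 5↦3, 6↦4, 7↦5, 8↦6, 9↦7, 10↦8]  zeros at y ∈ {2}
  x = 2: [0↦7, 1↦6, 2↦9, 3↦5, 4↦5, 5↦9, 6↦6, 7↦7, 8↦1, 9↦10, 10↦1]  zeros at y ∈ ∅
  x = 3: [0↦3, 1↦7, 2↦8, 3↦6, 4↦1, 5↦4, 6↦4, 7↦1, 8↦6, 9↦8, 10↦7]  zeros at y ∈ ∅
  x = 4: [0↦8, 1↦2, 2↦8, 3↦4, 4↦1, 5↦10, 6↦9, 7↦9, 8↦10, 9↦1, 10↦4]  zeros at y ∈ ∅
  x = 5: [0↦0, 1↦2, 2↦9, 3↦10, 4↦5, 5↦5, 6↦10, 7↦9, 8↦2, 9↦0, 10↦3]  zeros at y ∈ {0, 9}
  x = 6: [0↦1, 1↦7, 2↦0, 3↦2, 4↦2, 5↦0, 6↦7, 7↦1, 8↦4, 9↦5, 10↦4]  zeros at y ∈ {2, 5}
  x = 7: [0↦0, 1↦6, 2↦3, 3↦2, 4↦3, 5↦6, 6↦0, 7↦7, 8↦5, 9↦5, 10↦7]  zeros at y ∈ {0, 6}
  x = 8: [0↦8, 1↦10, 2↦7, 3↦10, 4↦8, 5↦1, 6↦0, 7↦5, 8↦5, 9↦0, 10↦1]  zeros at y ∈ {6, 9}
  x = 9: [0↦3, 1↦8, 2↦1, 3↦4, 4↦6, 5↦7, 6↦7, 7↦6, 8↦4, 9↦1, 10↦8]  zeros at y ∈ ∅
  x = 10: [0↦7, 1↦0, 2↦7, 3↦6, 4↦8, 5↦2, 6↦10, 7↦10, 8↦2, 9↦8, 10↦6]  zeros at y ∈ {1}
Collecting zeros: affine points = {(1, 2), (5, 0), (5, 9), (6, 2), (6, 5), (7, 0), (7, 6), (8, 6), (8, 9), (10, 1)}.
Total count |C(F_11)_aff| = 10.


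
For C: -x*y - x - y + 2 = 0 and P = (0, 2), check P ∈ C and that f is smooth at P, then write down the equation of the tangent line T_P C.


Tangent line at P: -3*x - y + 2 = 0.

Step 1: f(0, 2) = 0, so P lies on C.
Step 2: partial derivatives
  f_x(x, y) = -y - 1, f_y(x, y) = -x - 1.
  f_x(P) = -3, f_y(P) = -1 (gradient nonzero, so P is smooth).
Step 3: tangent line at P: -3·(x − 0) + -1·(y − 2) = 0.
Expanding: -3*x - y + 2 = 0.


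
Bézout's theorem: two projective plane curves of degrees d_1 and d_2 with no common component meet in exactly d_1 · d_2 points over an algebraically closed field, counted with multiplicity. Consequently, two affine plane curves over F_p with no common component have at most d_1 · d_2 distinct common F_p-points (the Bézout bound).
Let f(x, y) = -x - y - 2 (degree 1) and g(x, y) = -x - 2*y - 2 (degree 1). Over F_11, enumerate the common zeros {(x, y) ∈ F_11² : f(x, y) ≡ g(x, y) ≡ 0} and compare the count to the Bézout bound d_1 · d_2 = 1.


Common zeros: {(9, 0)}; count = 1; Bézout bound = 1.

deg(f) = 1, deg(g) = 1, so Bézout bound = 1.
Scan x ∈ F_11. For each x, list the y ∈ F_11 with f(x, y) ≡ 0 and those with g(x, y) ≡ 0 (mod 11); the common zeros in that column are the intersection.
  x = 0: f ≡ 0 at y ∈ {9}; g ≡ 0 at y ∈ {10}; common: ∅.
  x = 1: f ≡ 0 at y ∈ {8}; g ≡ 0 at y ∈ {4}; common: ∅.
  x = 2: f ≡ 0 at y ∈ {7}; g ≡ 0 at y ∈ {9}; common: ∅.
  x = 3: f ≡ 0 at y ∈ {6}; g ≡ 0 at y ∈ {3}; common: ∅.
  x = 4: f ≡ 0 at y ∈ {5}; g ≡ 0 at y ∈ {8}; common: ∅.
  x = 5: f ≡ 0 at y ∈ {4}; g ≡ 0 at y ∈ {2}; common: ∅.
  x = 6: f ≡ 0 at y ∈ {3}; g ≡ 0 at y ∈ {7}; common: ∅.
  x = 7: f ≡ 0 at y ∈ {2}; g ≡ 0 at y ∈ {1}; common: ∅.
  x = 8: f ≡ 0 at y ∈ {1}; g ≡ 0 at y ∈ {6}; common: ∅.
  x = 9: f ≡ 0 at y ∈ {0}; g ≡ 0 at y ∈ {0}; common: {0}.
  x = 10: f ≡ 0 at y ∈ {10}; g ≡ 0 at y ∈ {5}; common: ∅.
Collecting: common zeros = {(9, 0)}, so the count is 1.
Comparison with the Bézout bound: 1 ≤ 1 = deg(f)·deg(g), as expected for curves with no common component (the bound is attained).


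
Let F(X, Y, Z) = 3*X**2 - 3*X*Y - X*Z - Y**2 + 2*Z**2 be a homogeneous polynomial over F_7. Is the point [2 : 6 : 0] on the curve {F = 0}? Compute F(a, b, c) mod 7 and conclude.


F(2,6,0) ≡ 3 (mod 7); P is NOT on the curve.

Evaluate F(2, 6, 0) term-by-term (mod 7).
  3*X**2 ↦ 3·4·1·1 = 12
  -3*X*Y ↦ -3·2·6·1 = -36
  -X*Z ↦ -1·2·1·0 = 0
  -Y**2 ↦ -1·1·36·1 = -36
  2*Z**2 ↦ 2·1·1·0 = 0
Sum: F(2, 6, 0) = (12) + (-36) + (0) + (-36) + (0) = -60.
Reducing mod 7: -60 ≡ 3 (mod 7).
Since F(a, b, c) ≡ 3 ≠ 0 (mod 7), P does NOT lie on the curve.


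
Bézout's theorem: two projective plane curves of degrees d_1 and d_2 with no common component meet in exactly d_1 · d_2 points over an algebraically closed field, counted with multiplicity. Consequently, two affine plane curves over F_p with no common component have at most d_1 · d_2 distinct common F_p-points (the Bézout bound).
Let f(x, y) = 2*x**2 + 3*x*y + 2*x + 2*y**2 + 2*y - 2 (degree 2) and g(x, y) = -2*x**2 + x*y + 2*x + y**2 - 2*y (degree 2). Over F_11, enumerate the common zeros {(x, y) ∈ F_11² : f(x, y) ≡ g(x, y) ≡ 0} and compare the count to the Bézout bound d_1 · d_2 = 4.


Common zeros: ∅; count = 0; Bézout bound = 4.

deg(f) = 2, deg(g) = 2, so Bézout bound = 4.
Scan x ∈ F_11. For each x, list the y ∈ F_11 with f(x, y) ≡ 0 and those with g(x, y) ≡ 0 (mod 11); the common zeros in that column are the intersection.
  x = 0: f ≡ 0 at y ∈ {3, 7}; g ≡ 0 at y ∈ {0, 2}; common: ∅.
  x = 1: f ≡ 0 at y ∈ {5, 9}; g ≡ 0 at y ∈ {0, 1}; common: ∅.
  x = 2: f ≡ 0 at y ∈ ∅; g ≡ 0 at y ∈ {2, 9}; common: ∅.
  x = 3: f ≡ 0 at y ∈ {0}; g ≡ 0 at y ∈ {3, 7}; common: ∅.
  x = 4: f ≡ 0 at y ∈ ∅; g ≡ 0 at y ∈ {4, 5}; common: ∅.
  x = 5: f ≡ 0 at y ∈ {1, 7}; g ≡ 0 at y ∈ {3, 5}; common: ∅.
  x = 6: f ≡ 0 at y ∈ ∅; g ≡ 0 at y ∈ {1, 6}; common: ∅.
  x = 7: f ≡ 0 at y ∈ {0, 5}; g ≡ 0 at y ∈ {7, 10}; common: ∅.
  x = 8: f ≡ 0 at y ∈ ∅; g ≡ 0 at y ∈ {8}; common: ∅.
  x = 9: f ≡ 0 at y ∈ {1}; g ≡ 0 at y ∈ {6, 9}; common: ∅.
  x = 10: f ≡ 0 at y ∈ ∅; g ≡ 0 at y ∈ {4, 10}; common: ∅.
Collecting: common zeros = ∅, so the count is 0.
Comparison with the Bézout bound: 0 ≤ 4 = deg(f)·deg(g), as expected for curves with no common component (the affine F_11-count falls short of the bound because intersections may lie at infinity, over extension fields, or carry multiplicity).


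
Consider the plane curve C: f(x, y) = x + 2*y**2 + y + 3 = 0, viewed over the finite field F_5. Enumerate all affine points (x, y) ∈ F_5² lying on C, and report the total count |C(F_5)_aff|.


Affine F_5-points: {(1, 3), (1, 4), (2, 0), (2, 2), (4, 1)}; count = 5.

For each of the 25 pairs (x, y) ∈ F_5², evaluate f(x, y) mod 5. Record the zeros.
  x = 0: [0↦3, 1↦1, 2↦3, 3↦4, 4↦4]  zeros at y ∈ ∅
  x = 1: [0↦4, 1↦2, 2↦4, 3↦0, 4↦0]  zeros at y ∈ {3, 4}
  x = 2: [0↦0, 1↦3, 2↦0, 3↦1, 4↦1]  zeros at y ∈ {0, 2}
  x = 3: [0↦1, 1↦4, 2↦1, 3↦2, 4↦2]  zeros at y ∈ ∅
  x = 4: [0↦2, 1↦0, 2↦2, 3↦3, 4↦3]  zeros at y ∈ {1}
Collecting zeros: affine points = {(1, 3), (1, 4), (2, 0), (2, 2), (4, 1)}.
Total count |C(F_5)_aff| = 5.


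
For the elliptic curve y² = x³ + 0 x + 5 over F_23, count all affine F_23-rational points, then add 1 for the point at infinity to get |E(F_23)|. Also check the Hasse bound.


Affine points = {(1, 11), (1, 12), (2, 6), (2, 17), (3, 3), (3, 20), (4, 0), (7, 7), (7, 16), (10, 4), (10, 19), (11, 5), (11, 18), (12, 10), (12, 13), (14, 9), (14, 14), (18, 8), (18, 15), (20, 1), (20, 22), (22, 2), (22, 21)}; affine count = 23; |E(F_23)| = 24.

Discriminant check: Δ ∝ 4a³ + 27b² = 4·0³ + 27·5² = 4·0 + 27·25 ≡ 8 (mod 23). Nonzero ⇒ E is nonsingular.
For each x ∈ F_23, compute rhs = x³ + 0·x + 5 mod 23, then count y ∈ F_23 with y² ≡ rhs.
  x = 0: rhs = 5, matching y values: none (0 points).
  x = 1: rhs = 6, matching y values: 11, 12 (2 points).
  x = 2: rhs = 13, matching y values: 6, 17 (2 points).
  x = 3: rhs = 9, matching y values: 3, 20 (2 points).
  x = 4: rhs = 0, matching y values: 0 (1 points).
  x = 5: rhs = 15, matching y values: none (0 points).
  x = 6: rhs = 14, matching y values: none (0 points).
  x = 7: rhs = 3, matching y values: 7, 16 (2 points).
  x = 8: rhs = 11, matching y values: none (0 points).
  x = 9: rhs = 21, matching y values: none (0 points).
  x = 10: rhs = 16, matching y values: 4, 19 (2 points).
  x = 11: rhs = 2, matching y values: 5, 18 (2 points).
  x = 12: rhs = 8, matching y values: 10, 13 (2 points).
  x = 13: rhs = 17, matching y values: none (0 points).
  x = 14: rhs = 12, matching y values: 9, 14 (2 points).
  x = 15: rhs = 22, matching y values: none (0 points).
  x = 16: rhs = 7, matching y values: none (0 points).
  x = 17: rhs = 19, matching y values: none (0 points).
  x = 18: rhs = 18, matching y values: 8, 15 (2 points).
  x = 19: rhs = 10, matching y values: none (0 points).
  x = 20: rhs = 1, matching y values: 1, 22 (2 points).
  x = 21: rhs = 20, matching y values: none (0 points).
  x = 22: rhs = 4, matching y values: 2, 21 (2 points).
Total affine count: 23.
Full point count |E(F_23)| = 23 + 1 = 24.
Hasse bound: |24 − (23+1)| = |0| = 0 ≤ 2√23 ≈ 9.5917 ✓.


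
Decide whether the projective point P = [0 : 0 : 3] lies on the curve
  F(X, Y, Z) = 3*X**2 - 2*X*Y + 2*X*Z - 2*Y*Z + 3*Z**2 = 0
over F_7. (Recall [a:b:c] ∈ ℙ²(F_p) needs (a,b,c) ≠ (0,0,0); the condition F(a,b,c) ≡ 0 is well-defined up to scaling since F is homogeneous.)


F(0,0,3) ≡ 6 (mod 7); P is NOT on the curve.

Evaluate F(0, 0, 3) term-by-term (mod 7).
  3*X**2 ↦ 3·0·1·1 = 0
  -2*X*Y ↦ -2·0·0·1 = 0
  2*X*Z ↦ 2·0·1·3 = 0
  -2*Y*Z ↦ -2·1·0·3 = 0
  3*Z**2 ↦ 3·1·1·9 = 27
Sum: F(0, 0, 3) = (0) + (0) + (0) + (0) + (27) = 27.
Reducing mod 7: 27 ≡ 6 (mod 7).
Since F(a, b, c) ≡ 6 ≠ 0 (mod 7), P does NOT lie on the curve.


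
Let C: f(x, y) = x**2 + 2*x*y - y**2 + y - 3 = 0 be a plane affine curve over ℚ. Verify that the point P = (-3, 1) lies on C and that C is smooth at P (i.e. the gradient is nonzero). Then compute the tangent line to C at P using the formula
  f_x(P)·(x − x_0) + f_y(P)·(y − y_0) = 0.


Tangent line at P: -4*x - 7*y - 5 = 0.

Step 1: f(-3, 1) = 0, so P lies on C.
Step 2: partial derivatives
  f_x(x, y) = 2*x + 2*y, f_y(x, y) = 2*x - 2*y + 1.
  f_x(P) = -4, f_y(P) = -7 (gradient nonzero, so P is smooth).
Step 3: tangent line at P: -4·(x − -3) + -7·(y − 1) = 0.
Expanding: -4*x - 7*y - 5 = 0.


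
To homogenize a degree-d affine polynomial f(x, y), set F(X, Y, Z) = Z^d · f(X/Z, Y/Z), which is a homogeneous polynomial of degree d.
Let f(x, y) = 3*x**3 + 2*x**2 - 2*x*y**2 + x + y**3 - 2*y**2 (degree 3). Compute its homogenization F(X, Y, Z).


F(X, Y, Z) = 3*X**3 + 2*X**2*Z - 2*X*Y**2 + X*Z**2 + Y**3 - 2*Y**2*Z

deg(f) = 3.
Substitute x = X/Z, y = Y/Z into f, then multiply by Z^3.
  monomial 3·x^3·y^0 ↦ 3·X^3·Y^0·Z^0.
  monomial 2·x^2·y^0 ↦ 2·X^2·Y^0·Z^1.
  monomial -2·x^1·y^2 ↦ -2·X^1·Y^2·Z^0.
  monomial 1·x^1·y^0 ↦ 1·X^1·Y^0·Z^2.
  monomial 1·x^0·y^3 ↦ 1·X^0·Y^3·Z^0.
  monomial -2·x^0·y^2 ↦ -2·X^0·Y^2·Z^1.
Collecting: F(X, Y, Z) = 3*X**3 + 2*X**2*Z - 2*X*Y**2 + X*Z**2 + Y**3 - 2*Y**2*Z.


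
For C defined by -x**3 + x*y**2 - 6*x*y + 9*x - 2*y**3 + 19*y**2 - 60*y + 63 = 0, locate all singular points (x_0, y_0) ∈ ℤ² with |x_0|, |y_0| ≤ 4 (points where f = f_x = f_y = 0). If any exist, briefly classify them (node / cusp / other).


Singular points: {(0, 3)}; classification: cusp.

Compute partial derivatives:
  f_x = -3*x**2 + y**2 - 6*y + 9.
  f_y = 2*x*y - 6*x - 6*y**2 + 38*y - 60.
Scan x_0 ∈ {−4, ..., 4}. For each x_0, f_y(x_0, y) is a polynomial in y; find its integer roots y ∈ {−4, ..., 4}, then test f_x and f at those candidates.
  x = -4: f_y(-4, y) = -6*y**2 + 30*y - 36; vanishes at y ∈ {2, 3}. (-4, 2): f_x = -47 ≠ 0; (-4, 3): f_x = -48 ≠ 0.
  x = -3: f_y(-3, y) = -6*y**2 + 32*y - 42; vanishes at y ∈ {3}. (-3, 3): f_x = -27 ≠ 0.
  x = -2: f_y(-2, y) = -6*y**2 + 34*y - 48; vanishes at y ∈ {3}. (-2, 3): f_x = -12 ≠ 0.
  x = -1: f_y(-1, y) = -6*y**2 + 36*y - 54; vanishes at y ∈ {3}. (-1, 3): f_x = -3 ≠ 0.
  x = 0: f_y(0, y) = -6*y**2 + 38*y - 60; vanishes at y ∈ {3}. (0, 3): f_x = 0, f = 0 — SINGULAR.
  x = 1: f_y(1, y) = -6*y**2 + 40*y - 66; vanishes at y ∈ {3}. (1, 3): f_x = -3 ≠ 0.
  x = 2: f_y(2, y) = -6*y**2 + 42*y - 72; vanishes at y ∈ {3, 4}. (2, 3): f_x = -12 ≠ 0; (2, 4): f_x = -11 ≠ 0.
  x = 3: f_y(3, y) = -6*y**2 + 44*y - 78; vanishes at y ∈ {3}. (3, 3): f_x = -27 ≠ 0.
  x = 4: f_y(4, y) = -6*y**2 + 46*y - 84; vanishes at y ∈ {3}. (4, 3): f_x = -48 ≠ 0.
Only singular point on the grid: (0, 3).
Classify: substitute x = 0 + u, y = 3 + v and expand: f = -u**3 + u*v**2 - 2*v**3 + v**2.
No constant or linear terms (consistent with a singular point). Quadratic part: v**2. Cubic part: -u**3 + u*v**2 - 2*v**3.
The quadratic part v**2 is a perfect square, so there is a single (double) tangent line v = 0, i.e. y = 3. Restricting the cubic part to that line (v = 0) leaves -u**3 ≠ 0, so f is not divisible by v and the branch is v² ≈ u**3 to lowest order — this is a cusp.
Classification: cusp.


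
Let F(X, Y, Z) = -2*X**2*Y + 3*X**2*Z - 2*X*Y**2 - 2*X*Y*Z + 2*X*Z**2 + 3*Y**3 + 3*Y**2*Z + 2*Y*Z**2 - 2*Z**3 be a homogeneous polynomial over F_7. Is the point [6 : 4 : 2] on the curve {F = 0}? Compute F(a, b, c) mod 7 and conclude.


F(6,4,2) ≡ 6 (mod 7); P is NOT on the curve.

Evaluate F(6, 4, 2) term-by-term (mod 7).
  -2*X**2*Y ↦ -2·36·4·1 = -288
  3*X**2*Z ↦ 3·36·1·2 = 216
  -2*X*Y**2 ↦ -2·6·16·1 = -192
  -2*X*Y*Z ↦ -2·6·4·2 = -96
  2*X*Z**2 ↦ 2·6·1·4 = 48
  3*Y**3 ↦ 3·1·64·1 = 192
  3*Y**2*Z ↦ 3·1·16·2 = 96
  2*Y*Z**2 ↦ 2·1·4·4 = 32
  -2*Z**3 ↦ -2·1·1·8 = -16
Sum: F(6, 4, 2) = (-288) + (216) + (-192) + (-96) + (48) + (192) + (96) + (32) + (-16) = -8.
Reducing mod 7: -8 ≡ 6 (mod 7).
Since F(a, b, c) ≡ 6 ≠ 0 (mod 7), P does NOT lie on the curve.


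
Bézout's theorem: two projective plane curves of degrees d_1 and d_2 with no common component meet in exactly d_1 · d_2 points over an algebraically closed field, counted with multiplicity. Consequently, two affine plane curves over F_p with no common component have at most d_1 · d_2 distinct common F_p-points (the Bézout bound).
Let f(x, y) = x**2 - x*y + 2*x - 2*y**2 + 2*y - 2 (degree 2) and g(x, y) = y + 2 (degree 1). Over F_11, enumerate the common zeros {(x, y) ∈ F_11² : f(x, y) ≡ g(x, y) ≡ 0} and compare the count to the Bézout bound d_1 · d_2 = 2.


Common zeros: ∅; count = 0; Bézout bound = 2.

deg(f) = 2, deg(g) = 1, so Bézout bound = 2.
Scan x ∈ F_11. For each x, list the y ∈ F_11 with f(x, y) ≡ 0 and those with g(x, y) ≡ 0 (mod 11); the common zeros in that column are the intersection.
  x = 0: f ≡ 0 at y ∈ ∅; g ≡ 0 at y ∈ {9}; common: ∅.
  x = 1: f ≡ 0 at y ∈ {1, 5}; g ≡ 0 at y ∈ {9}; common: ∅.
  x = 2: f ≡ 0 at y ∈ {5, 6}; g ≡ 0 at y ∈ {9}; common: ∅.
  x = 3: f ≡ 0 at y ∈ ∅; g ≡ 0 at y ∈ {9}; common: ∅.
  x = 4: f ≡ 0 at y ∈ {0, 10}; g ≡ 0 at y ∈ {9}; common: ∅.
  x = 5: f ≡ 0 at y ∈ {0, 4}; g ≡ 0 at y ∈ {9}; common: ∅.
  x = 6: f ≡ 0 at y ∈ ∅; g ≡ 0 at y ∈ {9}; common: ∅.
  x = 7: f ≡ 0 at y ∈ ∅; g ≡ 0 at y ∈ {9}; common: ∅.
  x = 8: f ≡ 0 at y ∈ {4}; g ≡ 0 at y ∈ {9}; common: ∅.
  x = 9: f ≡ 0 at y ∈ {1}; g ≡ 0 at y ∈ {9}; common: ∅.
  x = 10: f ≡ 0 at y ∈ ∅; g ≡ 0 at y ∈ {9}; common: ∅.
Collecting: common zeros = ∅, so the count is 0.
Comparison with the Bézout bound: 0 ≤ 2 = deg(f)·deg(g), as expected for curves with no common component (the affine F_11-count falls short of the bound because intersections may lie at infinity, over extension fields, or carry multiplicity).


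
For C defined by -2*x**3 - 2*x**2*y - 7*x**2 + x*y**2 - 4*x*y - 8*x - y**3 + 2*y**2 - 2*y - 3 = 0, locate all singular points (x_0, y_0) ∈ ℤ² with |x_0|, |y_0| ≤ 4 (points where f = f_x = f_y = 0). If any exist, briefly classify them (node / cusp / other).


Singular points: {(-1, 0)}; classification: node.

Compute partial derivatives:
  f_x = -6*x**2 - 4*x*y - 14*x + y**2 - 4*y - 8.
  f_y = -2*x**2 + 2*x*y - 4*x - 3*y**2 + 4*y - 2.
Scan x_0 ∈ {−4, ..., 4}. For each x_0, f_y(x_0, y) is a polynomial in y; find its integer roots y ∈ {−4, ..., 4}, then test f_x and f at those candidates.
  x = -4: f_y(-4, y) = -3*y**2 - 4*y - 18; no integer root y with |y| ≤ 4.
  x = -3: f_y(-3, y) = -3*y**2 - 2*y - 8; no integer root y with |y| ≤ 4.
  x = -2: f_y(-2, y) = -3*y**2 - 2; no integer root y with |y| ≤ 4.
  x = -1: f_y(-1, y) = -3*y**2 + 2*y; vanishes at y ∈ {0}. (-1, 0): f_x = 0, f = 0 — SINGULAR.
  x = 0: f_y(0, y) = -3*y**2 + 4*y - 2; no integer root y with |y| ≤ 4.
  x = 1: f_y(1, y) = -3*y**2 + 6*y - 8; no integer root y with |y| ≤ 4.
  x = 2: f_y(2, y) = -3*y**2 + 8*y - 18; no integer root y with |y| ≤ 4.
  x = 3: f_y(3, y) = -3*y**2 + 10*y - 32; no integer root y with |y| ≤ 4.
  x = 4: f_y(4, y) = -3*y**2 + 12*y - 50; no integer root y with |y| ≤ 4.
Only singular point on the grid: (-1, 0).
Classify: substitute x = -1 + u, y = 0 + v and expand: f = -2*u**3 - 2*u**2*v - u**2 + u*v**2 - v**3 + v**2.
No constant or linear terms (consistent with a singular point). Quadratic part: -u**2 + v**2. Cubic part: -2*u**3 - 2*u**2*v + u*v**2 - v**3.
The quadratic part v**2 - u**2 = (v − u)(v + u) splits into two distinct linear factors, so there are two distinct tangent lines y − 0 = ±(x − -1) — this is a node (ordinary double point).
Classification: node.
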